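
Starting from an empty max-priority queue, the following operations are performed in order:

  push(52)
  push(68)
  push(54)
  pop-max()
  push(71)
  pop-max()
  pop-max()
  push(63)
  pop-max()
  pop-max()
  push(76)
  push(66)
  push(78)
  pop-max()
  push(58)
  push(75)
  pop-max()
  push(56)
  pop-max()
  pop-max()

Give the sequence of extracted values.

68 → 71 → 54 → 63 → 52 → 78 → 76 → 75 → 66

insert 52 → {52}
insert 68 → {68, 52}
insert 54 → {68, 54, 52}
pop-max → 68; now {54, 52}
insert 71 → {71, 54, 52}
pop-max → 71; now {54, 52}
pop-max → 54; now {52}
insert 63 → {63, 52}
pop-max → 63; now {52}
pop-max → 52; now {}
insert 76 → {76}
insert 66 → {76, 66}
insert 78 → {78, 76, 66}
pop-max → 78; now {76, 66}
insert 58 → {76, 66, 58}
insert 75 → {76, 75, 66, 58}
pop-max → 76; now {75, 66, 58}
insert 56 → {75, 66, 58, 56}
pop-max → 75; now {66, 58, 56}
pop-max → 66; now {58, 56}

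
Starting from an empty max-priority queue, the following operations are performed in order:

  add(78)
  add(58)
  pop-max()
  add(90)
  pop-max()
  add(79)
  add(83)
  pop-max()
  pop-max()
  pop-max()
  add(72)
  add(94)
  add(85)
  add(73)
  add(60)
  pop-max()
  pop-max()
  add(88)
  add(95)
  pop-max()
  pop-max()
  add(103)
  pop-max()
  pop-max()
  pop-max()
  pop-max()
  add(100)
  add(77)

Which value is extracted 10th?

insert 78 → {78}
insert 58 → {78, 58}
pop-max → 78; now {58}
insert 90 → {90, 58}
pop-max → 90; now {58}
insert 79 → {79, 58}
insert 83 → {83, 79, 58}
pop-max → 83; now {79, 58}
pop-max → 79; now {58}
pop-max → 58; now {}
insert 72 → {72}
insert 94 → {94, 72}
insert 85 → {94, 85, 72}
insert 73 → {94, 85, 73, 72}
insert 60 → {94, 85, 73, 72, 60}
pop-max → 94; now {85, 73, 72, 60}
pop-max → 85; now {73, 72, 60}
insert 88 → {88, 73, 72, 60}
insert 95 → {95, 88, 73, 72, 60}
pop-max → 95; now {88, 73, 72, 60}
pop-max → 88; now {73, 72, 60}
insert 103 → {103, 73, 72, 60}
pop-max → 103; now {73, 72, 60}
pop-max → 73; now {72, 60}
pop-max → 72; now {60}
pop-max → 60; now {}
insert 100 → {100}
insert 77 → {100, 77}

103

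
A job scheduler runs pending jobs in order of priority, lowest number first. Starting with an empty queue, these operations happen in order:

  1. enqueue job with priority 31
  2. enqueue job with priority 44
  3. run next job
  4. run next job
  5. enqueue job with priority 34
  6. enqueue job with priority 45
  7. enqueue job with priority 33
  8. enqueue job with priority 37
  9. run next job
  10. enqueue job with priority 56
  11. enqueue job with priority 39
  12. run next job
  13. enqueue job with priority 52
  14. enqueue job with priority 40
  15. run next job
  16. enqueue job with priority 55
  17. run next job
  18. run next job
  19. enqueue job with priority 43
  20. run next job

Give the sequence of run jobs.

insert 31 → {31}
insert 44 → {31, 44}
run next job → 31; now {44}
run next job → 44; now {}
insert 34 → {34}
insert 45 → {34, 45}
insert 33 → {33, 34, 45}
insert 37 → {33, 34, 37, 45}
run next job → 33; now {34, 37, 45}
insert 56 → {34, 37, 45, 56}
insert 39 → {34, 37, 39, 45, 56}
run next job → 34; now {37, 39, 45, 56}
insert 52 → {37, 39, 45, 52, 56}
insert 40 → {37, 39, 40, 45, 52, 56}
run next job → 37; now {39, 40, 45, 52, 56}
insert 55 → {39, 40, 45, 52, 55, 56}
run next job → 39; now {40, 45, 52, 55, 56}
run next job → 40; now {45, 52, 55, 56}
insert 43 → {43, 45, 52, 55, 56}
run next job → 43; now {45, 52, 55, 56}

31 → 44 → 33 → 34 → 37 → 39 → 40 → 43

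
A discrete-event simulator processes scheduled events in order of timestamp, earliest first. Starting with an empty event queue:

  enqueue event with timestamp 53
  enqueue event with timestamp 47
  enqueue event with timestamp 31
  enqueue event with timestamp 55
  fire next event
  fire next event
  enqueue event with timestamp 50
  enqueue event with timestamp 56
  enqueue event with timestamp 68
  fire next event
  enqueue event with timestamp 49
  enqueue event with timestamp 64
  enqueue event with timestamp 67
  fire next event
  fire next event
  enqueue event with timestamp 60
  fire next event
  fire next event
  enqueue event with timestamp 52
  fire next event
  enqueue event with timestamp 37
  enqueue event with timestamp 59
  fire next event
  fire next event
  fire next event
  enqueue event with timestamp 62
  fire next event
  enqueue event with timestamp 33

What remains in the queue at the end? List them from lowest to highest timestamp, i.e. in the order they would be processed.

insert 53 → {53}
insert 47 → {47, 53}
insert 31 → {31, 47, 53}
insert 55 → {31, 47, 53, 55}
fire next event → 31; now {47, 53, 55}
fire next event → 47; now {53, 55}
insert 50 → {50, 53, 55}
insert 56 → {50, 53, 55, 56}
insert 68 → {50, 53, 55, 56, 68}
fire next event → 50; now {53, 55, 56, 68}
insert 49 → {49, 53, 55, 56, 68}
insert 64 → {49, 53, 55, 56, 64, 68}
insert 67 → {49, 53, 55, 56, 64, 67, 68}
fire next event → 49; now {53, 55, 56, 64, 67, 68}
fire next event → 53; now {55, 56, 64, 67, 68}
insert 60 → {55, 56, 60, 64, 67, 68}
fire next event → 55; now {56, 60, 64, 67, 68}
fire next event → 56; now {60, 64, 67, 68}
insert 52 → {52, 60, 64, 67, 68}
fire next event → 52; now {60, 64, 67, 68}
insert 37 → {37, 60, 64, 67, 68}
insert 59 → {37, 59, 60, 64, 67, 68}
fire next event → 37; now {59, 60, 64, 67, 68}
fire next event → 59; now {60, 64, 67, 68}
fire next event → 60; now {64, 67, 68}
insert 62 → {62, 64, 67, 68}
fire next event → 62; now {64, 67, 68}
insert 33 → {33, 64, 67, 68}

[33, 64, 67, 68]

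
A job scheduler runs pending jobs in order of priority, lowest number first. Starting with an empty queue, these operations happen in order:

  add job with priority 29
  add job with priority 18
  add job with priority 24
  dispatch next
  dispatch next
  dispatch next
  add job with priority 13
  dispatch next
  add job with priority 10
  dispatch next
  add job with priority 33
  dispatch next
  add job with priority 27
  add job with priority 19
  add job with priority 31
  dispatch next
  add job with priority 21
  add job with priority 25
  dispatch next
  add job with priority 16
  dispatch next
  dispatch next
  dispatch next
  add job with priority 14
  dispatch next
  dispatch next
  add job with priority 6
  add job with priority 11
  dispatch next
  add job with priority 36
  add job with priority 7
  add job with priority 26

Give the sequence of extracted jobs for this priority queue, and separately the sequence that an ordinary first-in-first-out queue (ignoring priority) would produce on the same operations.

priority queue: 18 → 24 → 29 → 13 → 10 → 33 → 19 → 21 → 16 → 25 → 27 → 14 → 31 → 6; FIFO queue: [29, 18, 24, 13, 10, 33, 27, 19, 31, 21, 25, 16, 14, 6]

insert 29 → {29}
insert 18 → {18, 29}
insert 24 → {18, 24, 29}
dispatch next → 18; now {24, 29}
dispatch next → 24; now {29}
dispatch next → 29; now {}
insert 13 → {13}
dispatch next → 13; now {}
insert 10 → {10}
dispatch next → 10; now {}
insert 33 → {33}
dispatch next → 33; now {}
insert 27 → {27}
insert 19 → {19, 27}
insert 31 → {19, 27, 31}
dispatch next → 19; now {27, 31}
insert 21 → {21, 27, 31}
insert 25 → {21, 25, 27, 31}
dispatch next → 21; now {25, 27, 31}
insert 16 → {16, 25, 27, 31}
dispatch next → 16; now {25, 27, 31}
dispatch next → 25; now {27, 31}
dispatch next → 27; now {31}
insert 14 → {14, 31}
dispatch next → 14; now {31}
dispatch next → 31; now {}
insert 6 → {6}
insert 11 → {6, 11}
dispatch next → 6; now {11}
insert 36 → {11, 36}
insert 7 → {7, 11, 36}
insert 26 → {7, 11, 26, 36}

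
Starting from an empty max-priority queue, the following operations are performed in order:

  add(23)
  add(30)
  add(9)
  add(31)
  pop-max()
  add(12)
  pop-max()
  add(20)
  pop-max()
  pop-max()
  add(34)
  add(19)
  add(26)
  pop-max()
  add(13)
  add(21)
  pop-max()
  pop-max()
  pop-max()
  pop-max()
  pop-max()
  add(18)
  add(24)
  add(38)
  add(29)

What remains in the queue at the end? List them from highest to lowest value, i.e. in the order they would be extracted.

insert 23 → {23}
insert 30 → {30, 23}
insert 9 → {30, 23, 9}
insert 31 → {31, 30, 23, 9}
pop-max → 31; now {30, 23, 9}
insert 12 → {30, 23, 12, 9}
pop-max → 30; now {23, 12, 9}
insert 20 → {23, 20, 12, 9}
pop-max → 23; now {20, 12, 9}
pop-max → 20; now {12, 9}
insert 34 → {34, 12, 9}
insert 19 → {34, 19, 12, 9}
insert 26 → {34, 26, 19, 12, 9}
pop-max → 34; now {26, 19, 12, 9}
insert 13 → {26, 19, 13, 12, 9}
insert 21 → {26, 21, 19, 13, 12, 9}
pop-max → 26; now {21, 19, 13, 12, 9}
pop-max → 21; now {19, 13, 12, 9}
pop-max → 19; now {13, 12, 9}
pop-max → 13; now {12, 9}
pop-max → 12; now {9}
insert 18 → {18, 9}
insert 24 → {24, 18, 9}
insert 38 → {38, 24, 18, 9}
insert 29 → {38, 29, 24, 18, 9}

[38, 29, 24, 18, 9]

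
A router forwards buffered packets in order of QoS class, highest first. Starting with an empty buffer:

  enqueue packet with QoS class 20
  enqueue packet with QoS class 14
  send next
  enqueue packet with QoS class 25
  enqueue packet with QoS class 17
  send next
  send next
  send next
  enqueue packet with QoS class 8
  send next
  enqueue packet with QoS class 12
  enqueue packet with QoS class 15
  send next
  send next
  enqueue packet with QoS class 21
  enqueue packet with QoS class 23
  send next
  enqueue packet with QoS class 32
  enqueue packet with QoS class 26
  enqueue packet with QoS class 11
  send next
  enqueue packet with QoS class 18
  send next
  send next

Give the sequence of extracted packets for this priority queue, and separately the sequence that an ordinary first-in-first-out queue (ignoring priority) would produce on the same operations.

priority queue: [20, 25, 17, 14, 8, 15, 12, 23, 32, 26, 21]; FIFO queue: 20 → 14 → 25 → 17 → 8 → 12 → 15 → 21 → 23 → 32 → 26

insert 20 → {20}
insert 14 → {20, 14}
send next → 20; now {14}
insert 25 → {25, 14}
insert 17 → {25, 17, 14}
send next → 25; now {17, 14}
send next → 17; now {14}
send next → 14; now {}
insert 8 → {8}
send next → 8; now {}
insert 12 → {12}
insert 15 → {15, 12}
send next → 15; now {12}
send next → 12; now {}
insert 21 → {21}
insert 23 → {23, 21}
send next → 23; now {21}
insert 32 → {32, 21}
insert 26 → {32, 26, 21}
insert 11 → {32, 26, 21, 11}
send next → 32; now {26, 21, 11}
insert 18 → {26, 21, 18, 11}
send next → 26; now {21, 18, 11}
send next → 21; now {18, 11}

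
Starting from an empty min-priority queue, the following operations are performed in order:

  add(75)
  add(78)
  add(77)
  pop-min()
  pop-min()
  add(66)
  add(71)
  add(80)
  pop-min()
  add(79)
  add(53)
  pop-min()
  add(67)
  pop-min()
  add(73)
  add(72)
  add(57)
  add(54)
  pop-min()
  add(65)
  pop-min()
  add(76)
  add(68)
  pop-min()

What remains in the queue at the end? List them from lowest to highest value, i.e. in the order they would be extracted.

insert 75 → {75}
insert 78 → {75, 78}
insert 77 → {75, 77, 78}
pop-min → 75; now {77, 78}
pop-min → 77; now {78}
insert 66 → {66, 78}
insert 71 → {66, 71, 78}
insert 80 → {66, 71, 78, 80}
pop-min → 66; now {71, 78, 80}
insert 79 → {71, 78, 79, 80}
insert 53 → {53, 71, 78, 79, 80}
pop-min → 53; now {71, 78, 79, 80}
insert 67 → {67, 71, 78, 79, 80}
pop-min → 67; now {71, 78, 79, 80}
insert 73 → {71, 73, 78, 79, 80}
insert 72 → {71, 72, 73, 78, 79, 80}
insert 57 → {57, 71, 72, 73, 78, 79, 80}
insert 54 → {54, 57, 71, 72, 73, 78, 79, 80}
pop-min → 54; now {57, 71, 72, 73, 78, 79, 80}
insert 65 → {57, 65, 71, 72, 73, 78, 79, 80}
pop-min → 57; now {65, 71, 72, 73, 78, 79, 80}
insert 76 → {65, 71, 72, 73, 76, 78, 79, 80}
insert 68 → {65, 68, 71, 72, 73, 76, 78, 79, 80}
pop-min → 65; now {68, 71, 72, 73, 76, 78, 79, 80}

68, 71, 72, 73, 76, 78, 79, 80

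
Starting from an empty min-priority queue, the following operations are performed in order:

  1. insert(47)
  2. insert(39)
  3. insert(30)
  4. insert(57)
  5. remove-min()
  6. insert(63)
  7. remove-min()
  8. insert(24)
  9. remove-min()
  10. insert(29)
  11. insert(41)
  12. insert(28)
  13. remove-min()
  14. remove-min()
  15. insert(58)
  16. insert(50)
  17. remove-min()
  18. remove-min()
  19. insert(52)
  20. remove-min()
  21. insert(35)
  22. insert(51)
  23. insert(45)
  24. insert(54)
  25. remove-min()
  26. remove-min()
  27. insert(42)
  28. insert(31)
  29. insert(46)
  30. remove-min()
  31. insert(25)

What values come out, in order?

30 → 39 → 24 → 28 → 29 → 41 → 47 → 50 → 35 → 45 → 31

insert 47 → {47}
insert 39 → {39, 47}
insert 30 → {30, 39, 47}
insert 57 → {30, 39, 47, 57}
remove-min → 30; now {39, 47, 57}
insert 63 → {39, 47, 57, 63}
remove-min → 39; now {47, 57, 63}
insert 24 → {24, 47, 57, 63}
remove-min → 24; now {47, 57, 63}
insert 29 → {29, 47, 57, 63}
insert 41 → {29, 41, 47, 57, 63}
insert 28 → {28, 29, 41, 47, 57, 63}
remove-min → 28; now {29, 41, 47, 57, 63}
remove-min → 29; now {41, 47, 57, 63}
insert 58 → {41, 47, 57, 58, 63}
insert 50 → {41, 47, 50, 57, 58, 63}
remove-min → 41; now {47, 50, 57, 58, 63}
remove-min → 47; now {50, 57, 58, 63}
insert 52 → {50, 52, 57, 58, 63}
remove-min → 50; now {52, 57, 58, 63}
insert 35 → {35, 52, 57, 58, 63}
insert 51 → {35, 51, 52, 57, 58, 63}
insert 45 → {35, 45, 51, 52, 57, 58, 63}
insert 54 → {35, 45, 51, 52, 54, 57, 58, 63}
remove-min → 35; now {45, 51, 52, 54, 57, 58, 63}
remove-min → 45; now {51, 52, 54, 57, 58, 63}
insert 42 → {42, 51, 52, 54, 57, 58, 63}
insert 31 → {31, 42, 51, 52, 54, 57, 58, 63}
insert 46 → {31, 42, 46, 51, 52, 54, 57, 58, 63}
remove-min → 31; now {42, 46, 51, 52, 54, 57, 58, 63}
insert 25 → {25, 42, 46, 51, 52, 54, 57, 58, 63}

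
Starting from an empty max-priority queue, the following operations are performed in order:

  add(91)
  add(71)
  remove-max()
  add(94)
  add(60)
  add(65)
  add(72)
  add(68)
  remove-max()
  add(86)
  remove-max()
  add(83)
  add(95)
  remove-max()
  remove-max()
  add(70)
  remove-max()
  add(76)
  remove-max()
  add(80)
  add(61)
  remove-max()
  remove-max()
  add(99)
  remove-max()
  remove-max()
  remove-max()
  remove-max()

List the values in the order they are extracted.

insert 91 → {91}
insert 71 → {91, 71}
remove-max → 91; now {71}
insert 94 → {94, 71}
insert 60 → {94, 71, 60}
insert 65 → {94, 71, 65, 60}
insert 72 → {94, 72, 71, 65, 60}
insert 68 → {94, 72, 71, 68, 65, 60}
remove-max → 94; now {72, 71, 68, 65, 60}
insert 86 → {86, 72, 71, 68, 65, 60}
remove-max → 86; now {72, 71, 68, 65, 60}
insert 83 → {83, 72, 71, 68, 65, 60}
insert 95 → {95, 83, 72, 71, 68, 65, 60}
remove-max → 95; now {83, 72, 71, 68, 65, 60}
remove-max → 83; now {72, 71, 68, 65, 60}
insert 70 → {72, 71, 70, 68, 65, 60}
remove-max → 72; now {71, 70, 68, 65, 60}
insert 76 → {76, 71, 70, 68, 65, 60}
remove-max → 76; now {71, 70, 68, 65, 60}
insert 80 → {80, 71, 70, 68, 65, 60}
insert 61 → {80, 71, 70, 68, 65, 61, 60}
remove-max → 80; now {71, 70, 68, 65, 61, 60}
remove-max → 71; now {70, 68, 65, 61, 60}
insert 99 → {99, 70, 68, 65, 61, 60}
remove-max → 99; now {70, 68, 65, 61, 60}
remove-max → 70; now {68, 65, 61, 60}
remove-max → 68; now {65, 61, 60}
remove-max → 65; now {61, 60}

[91, 94, 86, 95, 83, 72, 76, 80, 71, 99, 70, 68, 65]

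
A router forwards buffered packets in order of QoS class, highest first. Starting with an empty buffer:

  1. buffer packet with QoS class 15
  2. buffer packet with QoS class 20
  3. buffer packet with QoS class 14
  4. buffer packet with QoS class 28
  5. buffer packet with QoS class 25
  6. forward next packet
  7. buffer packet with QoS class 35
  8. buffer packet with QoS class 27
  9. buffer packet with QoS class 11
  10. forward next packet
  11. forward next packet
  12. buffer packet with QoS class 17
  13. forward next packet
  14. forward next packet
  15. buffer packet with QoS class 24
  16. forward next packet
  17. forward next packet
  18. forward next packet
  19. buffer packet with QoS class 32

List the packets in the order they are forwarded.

28 → 35 → 27 → 25 → 20 → 24 → 17 → 15

insert 15 → {15}
insert 20 → {20, 15}
insert 14 → {20, 15, 14}
insert 28 → {28, 20, 15, 14}
insert 25 → {28, 25, 20, 15, 14}
forward next packet → 28; now {25, 20, 15, 14}
insert 35 → {35, 25, 20, 15, 14}
insert 27 → {35, 27, 25, 20, 15, 14}
insert 11 → {35, 27, 25, 20, 15, 14, 11}
forward next packet → 35; now {27, 25, 20, 15, 14, 11}
forward next packet → 27; now {25, 20, 15, 14, 11}
insert 17 → {25, 20, 17, 15, 14, 11}
forward next packet → 25; now {20, 17, 15, 14, 11}
forward next packet → 20; now {17, 15, 14, 11}
insert 24 → {24, 17, 15, 14, 11}
forward next packet → 24; now {17, 15, 14, 11}
forward next packet → 17; now {15, 14, 11}
forward next packet → 15; now {14, 11}
insert 32 → {32, 14, 11}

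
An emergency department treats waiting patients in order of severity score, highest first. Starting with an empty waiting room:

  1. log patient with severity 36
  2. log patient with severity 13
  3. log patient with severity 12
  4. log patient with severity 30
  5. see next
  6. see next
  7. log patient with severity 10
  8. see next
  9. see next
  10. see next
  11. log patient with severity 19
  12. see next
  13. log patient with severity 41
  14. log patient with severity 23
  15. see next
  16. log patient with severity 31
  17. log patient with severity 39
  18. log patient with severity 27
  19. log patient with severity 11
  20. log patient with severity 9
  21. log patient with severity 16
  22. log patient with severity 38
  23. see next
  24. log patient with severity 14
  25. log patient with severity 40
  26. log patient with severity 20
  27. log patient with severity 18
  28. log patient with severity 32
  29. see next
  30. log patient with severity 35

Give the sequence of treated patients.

insert 36 → {36}
insert 13 → {36, 13}
insert 12 → {36, 13, 12}
insert 30 → {36, 30, 13, 12}
see next → 36; now {30, 13, 12}
see next → 30; now {13, 12}
insert 10 → {13, 12, 10}
see next → 13; now {12, 10}
see next → 12; now {10}
see next → 10; now {}
insert 19 → {19}
see next → 19; now {}
insert 41 → {41}
insert 23 → {41, 23}
see next → 41; now {23}
insert 31 → {31, 23}
insert 39 → {39, 31, 23}
insert 27 → {39, 31, 27, 23}
insert 11 → {39, 31, 27, 23, 11}
insert 9 → {39, 31, 27, 23, 11, 9}
insert 16 → {39, 31, 27, 23, 16, 11, 9}
insert 38 → {39, 38, 31, 27, 23, 16, 11, 9}
see next → 39; now {38, 31, 27, 23, 16, 11, 9}
insert 14 → {38, 31, 27, 23, 16, 14, 11, 9}
insert 40 → {40, 38, 31, 27, 23, 16, 14, 11, 9}
insert 20 → {40, 38, 31, 27, 23, 20, 16, 14, 11, 9}
insert 18 → {40, 38, 31, 27, 23, 20, 18, 16, 14, 11, 9}
insert 32 → {40, 38, 32, 31, 27, 23, 20, 18, 16, 14, 11, 9}
see next → 40; now {38, 32, 31, 27, 23, 20, 18, 16, 14, 11, 9}
insert 35 → {38, 35, 32, 31, 27, 23, 20, 18, 16, 14, 11, 9}

[36, 30, 13, 12, 10, 19, 41, 39, 40]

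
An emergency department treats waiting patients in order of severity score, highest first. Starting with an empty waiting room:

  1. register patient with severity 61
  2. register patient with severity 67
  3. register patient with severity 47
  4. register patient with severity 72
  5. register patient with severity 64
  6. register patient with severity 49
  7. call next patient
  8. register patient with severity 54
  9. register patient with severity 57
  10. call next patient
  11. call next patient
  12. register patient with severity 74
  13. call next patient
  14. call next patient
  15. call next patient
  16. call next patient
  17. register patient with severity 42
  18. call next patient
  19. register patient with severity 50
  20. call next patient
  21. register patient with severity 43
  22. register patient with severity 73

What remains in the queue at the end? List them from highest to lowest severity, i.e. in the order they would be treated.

insert 61 → {61}
insert 67 → {67, 61}
insert 47 → {67, 61, 47}
insert 72 → {72, 67, 61, 47}
insert 64 → {72, 67, 64, 61, 47}
insert 49 → {72, 67, 64, 61, 49, 47}
call next patient → 72; now {67, 64, 61, 49, 47}
insert 54 → {67, 64, 61, 54, 49, 47}
insert 57 → {67, 64, 61, 57, 54, 49, 47}
call next patient → 67; now {64, 61, 57, 54, 49, 47}
call next patient → 64; now {61, 57, 54, 49, 47}
insert 74 → {74, 61, 57, 54, 49, 47}
call next patient → 74; now {61, 57, 54, 49, 47}
call next patient → 61; now {57, 54, 49, 47}
call next patient → 57; now {54, 49, 47}
call next patient → 54; now {49, 47}
insert 42 → {49, 47, 42}
call next patient → 49; now {47, 42}
insert 50 → {50, 47, 42}
call next patient → 50; now {47, 42}
insert 43 → {47, 43, 42}
insert 73 → {73, 47, 43, 42}

[73, 47, 43, 42]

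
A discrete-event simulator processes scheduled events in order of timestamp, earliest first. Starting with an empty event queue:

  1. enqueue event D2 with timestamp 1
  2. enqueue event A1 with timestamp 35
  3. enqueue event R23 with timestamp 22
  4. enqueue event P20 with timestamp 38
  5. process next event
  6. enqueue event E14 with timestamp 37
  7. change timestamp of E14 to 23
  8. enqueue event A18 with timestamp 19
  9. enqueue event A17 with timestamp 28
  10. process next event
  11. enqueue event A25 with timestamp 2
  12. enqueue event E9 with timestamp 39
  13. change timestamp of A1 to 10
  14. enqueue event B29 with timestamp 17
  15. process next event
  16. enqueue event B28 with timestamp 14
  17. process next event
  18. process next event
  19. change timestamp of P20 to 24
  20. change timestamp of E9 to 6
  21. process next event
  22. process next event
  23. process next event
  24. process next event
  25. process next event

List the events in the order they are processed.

D2, A18, A25, A1, B28, E9, B29, R23, E14, P20

add D2 (timestamp 1) → {D2:1}
add A1 (timestamp 35) → {D2:1, A1:35}
add R23 (timestamp 22) → {D2:1, R23:22, A1:35}
add P20 (timestamp 38) → {D2:1, R23:22, A1:35, P20:38}
process next event → D2; now {R23:22, A1:35, P20:38}
add E14 (timestamp 37) → {R23:22, A1:35, E14:37, P20:38}
update E14 to timestamp 23 → {R23:22, E14:23, A1:35, P20:38}
add A18 (timestamp 19) → {A18:19, R23:22, E14:23, A1:35, P20:38}
add A17 (timestamp 28) → {A18:19, R23:22, E14:23, A17:28, A1:35, P20:38}
process next event → A18; now {R23:22, E14:23, A17:28, A1:35, P20:38}
add A25 (timestamp 2) → {A25:2, R23:22, E14:23, A17:28, A1:35, P20:38}
add E9 (timestamp 39) → {A25:2, R23:22, E14:23, A17:28, A1:35, P20:38, E9:39}
update A1 to timestamp 10 → {A25:2, A1:10, R23:22, E14:23, A17:28, P20:38, E9:39}
add B29 (timestamp 17) → {A25:2, A1:10, B29:17, R23:22, E14:23, A17:28, P20:38, E9:39}
process next event → A25; now {A1:10, B29:17, R23:22, E14:23, A17:28, P20:38, E9:39}
add B28 (timestamp 14) → {A1:10, B28:14, B29:17, R23:22, E14:23, A17:28, P20:38, E9:39}
process next event → A1; now {B28:14, B29:17, R23:22, E14:23, A17:28, P20:38, E9:39}
process next event → B28; now {B29:17, R23:22, E14:23, A17:28, P20:38, E9:39}
update P20 to timestamp 24 → {B29:17, R23:22, E14:23, P20:24, A17:28, E9:39}
update E9 to timestamp 6 → {E9:6, B29:17, R23:22, E14:23, P20:24, A17:28}
process next event → E9; now {B29:17, R23:22, E14:23, P20:24, A17:28}
process next event → B29; now {R23:22, E14:23, P20:24, A17:28}
process next event → R23; now {E14:23, P20:24, A17:28}
process next event → E14; now {P20:24, A17:28}
process next event → P20; now {A17:28}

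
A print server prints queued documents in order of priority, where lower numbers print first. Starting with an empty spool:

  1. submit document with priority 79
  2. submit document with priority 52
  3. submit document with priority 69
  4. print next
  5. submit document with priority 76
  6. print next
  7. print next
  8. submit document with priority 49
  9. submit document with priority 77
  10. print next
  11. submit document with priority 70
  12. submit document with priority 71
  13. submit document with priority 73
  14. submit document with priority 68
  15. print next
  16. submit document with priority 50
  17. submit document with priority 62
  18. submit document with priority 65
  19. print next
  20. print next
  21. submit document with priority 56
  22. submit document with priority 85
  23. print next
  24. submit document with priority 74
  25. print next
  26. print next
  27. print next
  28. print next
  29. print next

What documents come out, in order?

52 → 69 → 76 → 49 → 68 → 50 → 62 → 56 → 65 → 70 → 71 → 73 → 74

insert 79 → {79}
insert 52 → {52, 79}
insert 69 → {52, 69, 79}
print next → 52; now {69, 79}
insert 76 → {69, 76, 79}
print next → 69; now {76, 79}
print next → 76; now {79}
insert 49 → {49, 79}
insert 77 → {49, 77, 79}
print next → 49; now {77, 79}
insert 70 → {70, 77, 79}
insert 71 → {70, 71, 77, 79}
insert 73 → {70, 71, 73, 77, 79}
insert 68 → {68, 70, 71, 73, 77, 79}
print next → 68; now {70, 71, 73, 77, 79}
insert 50 → {50, 70, 71, 73, 77, 79}
insert 62 → {50, 62, 70, 71, 73, 77, 79}
insert 65 → {50, 62, 65, 70, 71, 73, 77, 79}
print next → 50; now {62, 65, 70, 71, 73, 77, 79}
print next → 62; now {65, 70, 71, 73, 77, 79}
insert 56 → {56, 65, 70, 71, 73, 77, 79}
insert 85 → {56, 65, 70, 71, 73, 77, 79, 85}
print next → 56; now {65, 70, 71, 73, 77, 79, 85}
insert 74 → {65, 70, 71, 73, 74, 77, 79, 85}
print next → 65; now {70, 71, 73, 74, 77, 79, 85}
print next → 70; now {71, 73, 74, 77, 79, 85}
print next → 71; now {73, 74, 77, 79, 85}
print next → 73; now {74, 77, 79, 85}
print next → 74; now {77, 79, 85}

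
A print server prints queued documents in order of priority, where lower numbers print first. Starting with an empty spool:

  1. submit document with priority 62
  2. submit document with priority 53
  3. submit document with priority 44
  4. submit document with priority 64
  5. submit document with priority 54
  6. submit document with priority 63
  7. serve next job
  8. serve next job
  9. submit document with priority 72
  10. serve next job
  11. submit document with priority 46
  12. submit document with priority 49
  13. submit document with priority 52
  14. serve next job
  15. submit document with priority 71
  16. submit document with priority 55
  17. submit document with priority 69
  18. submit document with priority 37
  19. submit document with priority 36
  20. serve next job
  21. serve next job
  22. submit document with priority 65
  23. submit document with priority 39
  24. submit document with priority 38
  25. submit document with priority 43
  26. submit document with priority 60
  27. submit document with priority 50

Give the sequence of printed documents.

[44, 53, 54, 46, 36, 37]

insert 62 → {62}
insert 53 → {53, 62}
insert 44 → {44, 53, 62}
insert 64 → {44, 53, 62, 64}
insert 54 → {44, 53, 54, 62, 64}
insert 63 → {44, 53, 54, 62, 63, 64}
serve next job → 44; now {53, 54, 62, 63, 64}
serve next job → 53; now {54, 62, 63, 64}
insert 72 → {54, 62, 63, 64, 72}
serve next job → 54; now {62, 63, 64, 72}
insert 46 → {46, 62, 63, 64, 72}
insert 49 → {46, 49, 62, 63, 64, 72}
insert 52 → {46, 49, 52, 62, 63, 64, 72}
serve next job → 46; now {49, 52, 62, 63, 64, 72}
insert 71 → {49, 52, 62, 63, 64, 71, 72}
insert 55 → {49, 52, 55, 62, 63, 64, 71, 72}
insert 69 → {49, 52, 55, 62, 63, 64, 69, 71, 72}
insert 37 → {37, 49, 52, 55, 62, 63, 64, 69, 71, 72}
insert 36 → {36, 37, 49, 52, 55, 62, 63, 64, 69, 71, 72}
serve next job → 36; now {37, 49, 52, 55, 62, 63, 64, 69, 71, 72}
serve next job → 37; now {49, 52, 55, 62, 63, 64, 69, 71, 72}
insert 65 → {49, 52, 55, 62, 63, 64, 65, 69, 71, 72}
insert 39 → {39, 49, 52, 55, 62, 63, 64, 65, 69, 71, 72}
insert 38 → {38, 39, 49, 52, 55, 62, 63, 64, 65, 69, 71, 72}
insert 43 → {38, 39, 43, 49, 52, 55, 62, 63, 64, 65, 69, 71, 72}
insert 60 → {38, 39, 43, 49, 52, 55, 60, 62, 63, 64, 65, 69, 71, 72}
insert 50 → {38, 39, 43, 49, 50, 52, 55, 60, 62, 63, 64, 65, 69, 71, 72}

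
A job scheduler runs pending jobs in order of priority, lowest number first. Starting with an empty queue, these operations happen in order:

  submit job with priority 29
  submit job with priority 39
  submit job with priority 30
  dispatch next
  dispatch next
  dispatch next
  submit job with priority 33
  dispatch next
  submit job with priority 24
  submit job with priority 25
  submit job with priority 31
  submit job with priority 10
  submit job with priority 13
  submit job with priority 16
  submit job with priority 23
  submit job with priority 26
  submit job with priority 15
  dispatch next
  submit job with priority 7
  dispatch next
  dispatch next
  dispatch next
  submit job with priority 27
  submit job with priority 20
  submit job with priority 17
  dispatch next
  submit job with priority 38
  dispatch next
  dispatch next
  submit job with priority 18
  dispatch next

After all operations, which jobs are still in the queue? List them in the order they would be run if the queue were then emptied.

[23, 24, 25, 26, 27, 31, 38]

insert 29 → {29}
insert 39 → {29, 39}
insert 30 → {29, 30, 39}
dispatch next → 29; now {30, 39}
dispatch next → 30; now {39}
dispatch next → 39; now {}
insert 33 → {33}
dispatch next → 33; now {}
insert 24 → {24}
insert 25 → {24, 25}
insert 31 → {24, 25, 31}
insert 10 → {10, 24, 25, 31}
insert 13 → {10, 13, 24, 25, 31}
insert 16 → {10, 13, 16, 24, 25, 31}
insert 23 → {10, 13, 16, 23, 24, 25, 31}
insert 26 → {10, 13, 16, 23, 24, 25, 26, 31}
insert 15 → {10, 13, 15, 16, 23, 24, 25, 26, 31}
dispatch next → 10; now {13, 15, 16, 23, 24, 25, 26, 31}
insert 7 → {7, 13, 15, 16, 23, 24, 25, 26, 31}
dispatch next → 7; now {13, 15, 16, 23, 24, 25, 26, 31}
dispatch next → 13; now {15, 16, 23, 24, 25, 26, 31}
dispatch next → 15; now {16, 23, 24, 25, 26, 31}
insert 27 → {16, 23, 24, 25, 26, 27, 31}
insert 20 → {16, 20, 23, 24, 25, 26, 27, 31}
insert 17 → {16, 17, 20, 23, 24, 25, 26, 27, 31}
dispatch next → 16; now {17, 20, 23, 24, 25, 26, 27, 31}
insert 38 → {17, 20, 23, 24, 25, 26, 27, 31, 38}
dispatch next → 17; now {20, 23, 24, 25, 26, 27, 31, 38}
dispatch next → 20; now {23, 24, 25, 26, 27, 31, 38}
insert 18 → {18, 23, 24, 25, 26, 27, 31, 38}
dispatch next → 18; now {23, 24, 25, 26, 27, 31, 38}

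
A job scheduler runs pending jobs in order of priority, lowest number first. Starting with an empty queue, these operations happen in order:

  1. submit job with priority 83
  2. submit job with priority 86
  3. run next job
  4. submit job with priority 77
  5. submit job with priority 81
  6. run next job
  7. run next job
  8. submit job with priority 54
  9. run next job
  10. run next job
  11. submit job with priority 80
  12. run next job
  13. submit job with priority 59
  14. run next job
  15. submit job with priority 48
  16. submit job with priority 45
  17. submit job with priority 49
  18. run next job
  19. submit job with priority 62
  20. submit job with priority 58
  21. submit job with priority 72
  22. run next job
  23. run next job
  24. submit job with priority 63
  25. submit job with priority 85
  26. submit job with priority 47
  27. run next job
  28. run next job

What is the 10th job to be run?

insert 83 → {83}
insert 86 → {83, 86}
run next job → 83; now {86}
insert 77 → {77, 86}
insert 81 → {77, 81, 86}
run next job → 77; now {81, 86}
run next job → 81; now {86}
insert 54 → {54, 86}
run next job → 54; now {86}
run next job → 86; now {}
insert 80 → {80}
run next job → 80; now {}
insert 59 → {59}
run next job → 59; now {}
insert 48 → {48}
insert 45 → {45, 48}
insert 49 → {45, 48, 49}
run next job → 45; now {48, 49}
insert 62 → {48, 49, 62}
insert 58 → {48, 49, 58, 62}
insert 72 → {48, 49, 58, 62, 72}
run next job → 48; now {49, 58, 62, 72}
run next job → 49; now {58, 62, 72}
insert 63 → {58, 62, 63, 72}
insert 85 → {58, 62, 63, 72, 85}
insert 47 → {47, 58, 62, 63, 72, 85}
run next job → 47; now {58, 62, 63, 72, 85}
run next job → 58; now {62, 63, 72, 85}

49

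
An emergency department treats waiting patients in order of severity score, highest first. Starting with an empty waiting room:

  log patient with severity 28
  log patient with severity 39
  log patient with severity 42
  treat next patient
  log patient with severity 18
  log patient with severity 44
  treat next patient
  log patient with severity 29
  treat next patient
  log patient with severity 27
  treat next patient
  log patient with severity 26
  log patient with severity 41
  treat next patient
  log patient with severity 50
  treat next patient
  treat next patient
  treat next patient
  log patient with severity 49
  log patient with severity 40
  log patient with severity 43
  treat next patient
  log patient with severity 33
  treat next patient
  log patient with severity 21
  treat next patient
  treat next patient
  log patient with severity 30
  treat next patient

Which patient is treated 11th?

40

insert 28 → {28}
insert 39 → {39, 28}
insert 42 → {42, 39, 28}
treat next patient → 42; now {39, 28}
insert 18 → {39, 28, 18}
insert 44 → {44, 39, 28, 18}
treat next patient → 44; now {39, 28, 18}
insert 29 → {39, 29, 28, 18}
treat next patient → 39; now {29, 28, 18}
insert 27 → {29, 28, 27, 18}
treat next patient → 29; now {28, 27, 18}
insert 26 → {28, 27, 26, 18}
insert 41 → {41, 28, 27, 26, 18}
treat next patient → 41; now {28, 27, 26, 18}
insert 50 → {50, 28, 27, 26, 18}
treat next patient → 50; now {28, 27, 26, 18}
treat next patient → 28; now {27, 26, 18}
treat next patient → 27; now {26, 18}
insert 49 → {49, 26, 18}
insert 40 → {49, 40, 26, 18}
insert 43 → {49, 43, 40, 26, 18}
treat next patient → 49; now {43, 40, 26, 18}
insert 33 → {43, 40, 33, 26, 18}
treat next patient → 43; now {40, 33, 26, 18}
insert 21 → {40, 33, 26, 21, 18}
treat next patient → 40; now {33, 26, 21, 18}
treat next patient → 33; now {26, 21, 18}
insert 30 → {30, 26, 21, 18}
treat next patient → 30; now {26, 21, 18}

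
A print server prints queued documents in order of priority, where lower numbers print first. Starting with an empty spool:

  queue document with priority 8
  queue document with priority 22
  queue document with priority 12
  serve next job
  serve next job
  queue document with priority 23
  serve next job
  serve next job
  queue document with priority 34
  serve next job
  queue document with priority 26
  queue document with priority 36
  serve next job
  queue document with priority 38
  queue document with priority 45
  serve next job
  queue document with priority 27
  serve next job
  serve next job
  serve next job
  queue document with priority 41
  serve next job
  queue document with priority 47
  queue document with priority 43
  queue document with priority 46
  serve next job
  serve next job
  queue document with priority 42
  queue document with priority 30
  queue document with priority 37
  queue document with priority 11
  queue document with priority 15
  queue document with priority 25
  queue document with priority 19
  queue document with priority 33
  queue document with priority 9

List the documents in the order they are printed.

8, 12, 22, 23, 34, 26, 36, 27, 38, 45, 41, 43, 46

insert 8 → {8}
insert 22 → {8, 22}
insert 12 → {8, 12, 22}
serve next job → 8; now {12, 22}
serve next job → 12; now {22}
insert 23 → {22, 23}
serve next job → 22; now {23}
serve next job → 23; now {}
insert 34 → {34}
serve next job → 34; now {}
insert 26 → {26}
insert 36 → {26, 36}
serve next job → 26; now {36}
insert 38 → {36, 38}
insert 45 → {36, 38, 45}
serve next job → 36; now {38, 45}
insert 27 → {27, 38, 45}
serve next job → 27; now {38, 45}
serve next job → 38; now {45}
serve next job → 45; now {}
insert 41 → {41}
serve next job → 41; now {}
insert 47 → {47}
insert 43 → {43, 47}
insert 46 → {43, 46, 47}
serve next job → 43; now {46, 47}
serve next job → 46; now {47}
insert 42 → {42, 47}
insert 30 → {30, 42, 47}
insert 37 → {30, 37, 42, 47}
insert 11 → {11, 30, 37, 42, 47}
insert 15 → {11, 15, 30, 37, 42, 47}
insert 25 → {11, 15, 25, 30, 37, 42, 47}
insert 19 → {11, 15, 19, 25, 30, 37, 42, 47}
insert 33 → {11, 15, 19, 25, 30, 33, 37, 42, 47}
insert 9 → {9, 11, 15, 19, 25, 30, 33, 37, 42, 47}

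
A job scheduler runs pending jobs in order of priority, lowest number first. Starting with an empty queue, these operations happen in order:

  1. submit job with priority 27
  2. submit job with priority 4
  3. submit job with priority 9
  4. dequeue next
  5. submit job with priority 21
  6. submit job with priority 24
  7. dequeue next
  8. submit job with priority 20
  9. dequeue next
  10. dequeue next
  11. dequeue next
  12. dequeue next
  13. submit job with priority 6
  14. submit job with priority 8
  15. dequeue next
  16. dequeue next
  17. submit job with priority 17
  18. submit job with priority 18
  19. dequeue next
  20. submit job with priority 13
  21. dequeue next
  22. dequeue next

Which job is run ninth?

insert 27 → {27}
insert 4 → {4, 27}
insert 9 → {4, 9, 27}
dequeue next → 4; now {9, 27}
insert 21 → {9, 21, 27}
insert 24 → {9, 21, 24, 27}
dequeue next → 9; now {21, 24, 27}
insert 20 → {20, 21, 24, 27}
dequeue next → 20; now {21, 24, 27}
dequeue next → 21; now {24, 27}
dequeue next → 24; now {27}
dequeue next → 27; now {}
insert 6 → {6}
insert 8 → {6, 8}
dequeue next → 6; now {8}
dequeue next → 8; now {}
insert 17 → {17}
insert 18 → {17, 18}
dequeue next → 17; now {18}
insert 13 → {13, 18}
dequeue next → 13; now {18}
dequeue next → 18; now {}

17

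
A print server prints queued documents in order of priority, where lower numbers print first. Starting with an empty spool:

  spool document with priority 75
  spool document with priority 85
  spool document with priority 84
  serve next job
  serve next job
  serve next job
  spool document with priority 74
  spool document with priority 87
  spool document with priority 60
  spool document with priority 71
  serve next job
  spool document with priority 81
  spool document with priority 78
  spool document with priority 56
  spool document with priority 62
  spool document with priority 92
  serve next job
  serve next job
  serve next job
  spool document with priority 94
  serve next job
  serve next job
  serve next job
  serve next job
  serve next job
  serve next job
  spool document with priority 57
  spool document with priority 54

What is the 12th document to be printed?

92

insert 75 → {75}
insert 85 → {75, 85}
insert 84 → {75, 84, 85}
serve next job → 75; now {84, 85}
serve next job → 84; now {85}
serve next job → 85; now {}
insert 74 → {74}
insert 87 → {74, 87}
insert 60 → {60, 74, 87}
insert 71 → {60, 71, 74, 87}
serve next job → 60; now {71, 74, 87}
insert 81 → {71, 74, 81, 87}
insert 78 → {71, 74, 78, 81, 87}
insert 56 → {56, 71, 74, 78, 81, 87}
insert 62 → {56, 62, 71, 74, 78, 81, 87}
insert 92 → {56, 62, 71, 74, 78, 81, 87, 92}
serve next job → 56; now {62, 71, 74, 78, 81, 87, 92}
serve next job → 62; now {71, 74, 78, 81, 87, 92}
serve next job → 71; now {74, 78, 81, 87, 92}
insert 94 → {74, 78, 81, 87, 92, 94}
serve next job → 74; now {78, 81, 87, 92, 94}
serve next job → 78; now {81, 87, 92, 94}
serve next job → 81; now {87, 92, 94}
serve next job → 87; now {92, 94}
serve next job → 92; now {94}
serve next job → 94; now {}
insert 57 → {57}
insert 54 → {54, 57}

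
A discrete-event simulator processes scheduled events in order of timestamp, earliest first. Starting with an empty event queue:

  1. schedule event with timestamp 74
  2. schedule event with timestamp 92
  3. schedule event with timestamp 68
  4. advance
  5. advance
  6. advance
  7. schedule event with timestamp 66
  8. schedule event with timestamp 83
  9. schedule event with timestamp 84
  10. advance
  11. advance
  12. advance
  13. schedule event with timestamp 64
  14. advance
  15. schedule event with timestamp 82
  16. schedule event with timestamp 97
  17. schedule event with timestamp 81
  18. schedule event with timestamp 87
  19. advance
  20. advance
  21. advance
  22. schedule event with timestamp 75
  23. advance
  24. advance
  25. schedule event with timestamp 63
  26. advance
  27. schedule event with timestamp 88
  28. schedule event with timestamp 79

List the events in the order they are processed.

[68, 74, 92, 66, 83, 84, 64, 81, 82, 87, 75, 97, 63]

insert 74 → {74}
insert 92 → {74, 92}
insert 68 → {68, 74, 92}
advance → 68; now {74, 92}
advance → 74; now {92}
advance → 92; now {}
insert 66 → {66}
insert 83 → {66, 83}
insert 84 → {66, 83, 84}
advance → 66; now {83, 84}
advance → 83; now {84}
advance → 84; now {}
insert 64 → {64}
advance → 64; now {}
insert 82 → {82}
insert 97 → {82, 97}
insert 81 → {81, 82, 97}
insert 87 → {81, 82, 87, 97}
advance → 81; now {82, 87, 97}
advance → 82; now {87, 97}
advance → 87; now {97}
insert 75 → {75, 97}
advance → 75; now {97}
advance → 97; now {}
insert 63 → {63}
advance → 63; now {}
insert 88 → {88}
insert 79 → {79, 88}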